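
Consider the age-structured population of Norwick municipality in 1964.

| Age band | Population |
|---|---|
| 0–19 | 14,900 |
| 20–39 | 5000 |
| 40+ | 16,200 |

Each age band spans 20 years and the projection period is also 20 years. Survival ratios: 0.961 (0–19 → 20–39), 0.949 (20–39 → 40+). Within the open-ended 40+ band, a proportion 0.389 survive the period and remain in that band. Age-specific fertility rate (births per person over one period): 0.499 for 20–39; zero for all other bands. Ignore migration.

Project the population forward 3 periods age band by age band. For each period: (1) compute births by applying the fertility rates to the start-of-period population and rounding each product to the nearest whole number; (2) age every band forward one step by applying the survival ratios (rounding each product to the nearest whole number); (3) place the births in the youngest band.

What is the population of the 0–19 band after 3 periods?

(Bands numbered youngest = 1 to oldest = 3.)
After projecting period 1:
Births: 5000 × 0.499 = 2495
Band 2: 14900 × 0.961 = 14319
Band 3: 5000 × 0.949 + 16200 × 0.389 = 4745 + 6302 = 11047
→ [2495, 14319, 11047]
After projecting period 2:
Births: 14319 × 0.499 = 7145
Band 2: 2495 × 0.961 = 2398
Band 3: 14319 × 0.949 + 11047 × 0.389 = 13589 + 4297 = 17886
→ [7145, 2398, 17886]
After projecting period 3:
Births: 2398 × 0.499 = 1197
Band 2: 7145 × 0.961 = 6866
Band 3: 2398 × 0.949 + 17886 × 0.389 = 2276 + 6958 = 9234
→ [1197, 6866, 9234]

1197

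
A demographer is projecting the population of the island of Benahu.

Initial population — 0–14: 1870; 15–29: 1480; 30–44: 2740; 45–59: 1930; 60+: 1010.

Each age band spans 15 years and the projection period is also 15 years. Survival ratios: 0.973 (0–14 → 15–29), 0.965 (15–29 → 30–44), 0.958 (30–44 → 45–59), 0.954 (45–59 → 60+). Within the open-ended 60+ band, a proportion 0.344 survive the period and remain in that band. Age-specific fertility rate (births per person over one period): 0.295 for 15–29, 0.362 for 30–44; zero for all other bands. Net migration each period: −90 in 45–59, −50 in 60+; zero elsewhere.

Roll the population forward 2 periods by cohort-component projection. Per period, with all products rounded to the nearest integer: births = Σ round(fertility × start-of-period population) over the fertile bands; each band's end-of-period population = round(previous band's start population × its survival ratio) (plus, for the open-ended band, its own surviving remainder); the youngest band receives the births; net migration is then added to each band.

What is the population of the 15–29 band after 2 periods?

Numbering the bands 1..5 from youngest to oldest:
After projecting period 1:
Births: 1480 × 0.295 = 437, 2740 × 0.362 = 992 ⇒ total 1429
Band 2: 1870 × 0.973 = 1820
Band 3: 1480 × 0.965 = 1428
Band 4: 2740 × 0.958 = 2625
Band 5: 1930 × 0.954 + 1010 × 0.344 = 1841 + 347 = 2188
Net migration: Band 4 − 90 → 2535; Band 5 − 50 → 2138
End of period: [1429, 1820, 1428, 2535, 2138]
After projecting period 2:
Births: 1820 × 0.295 = 537, 1428 × 0.362 = 517 ⇒ total 1054
Band 2: 1429 × 0.973 = 1390
Band 3: 1820 × 0.965 = 1756
Band 4: 1428 × 0.958 = 1368
Band 5: 2535 × 0.954 + 2138 × 0.344 = 2418 + 735 = 3153
Net migration: Band 4 − 90 → 1278; Band 5 − 50 → 3103
End of period: [1054, 1390, 1756, 1278, 3103]

1390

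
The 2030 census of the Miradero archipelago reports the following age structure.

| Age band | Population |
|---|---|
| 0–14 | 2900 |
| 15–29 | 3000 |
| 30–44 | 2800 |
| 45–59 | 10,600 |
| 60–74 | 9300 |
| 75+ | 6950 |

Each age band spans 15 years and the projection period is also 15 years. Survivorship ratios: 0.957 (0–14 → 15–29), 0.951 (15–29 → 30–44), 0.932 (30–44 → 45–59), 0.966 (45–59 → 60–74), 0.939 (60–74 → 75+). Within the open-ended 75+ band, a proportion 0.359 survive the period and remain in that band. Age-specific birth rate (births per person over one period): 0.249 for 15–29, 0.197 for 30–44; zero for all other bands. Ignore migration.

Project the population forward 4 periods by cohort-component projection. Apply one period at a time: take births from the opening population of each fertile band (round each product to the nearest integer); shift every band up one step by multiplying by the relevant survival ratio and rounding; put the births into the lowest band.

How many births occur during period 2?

1253

(Groups numbered youngest = 1 to oldest = 6.)
[period 1]
Births: 3000 * 0.249 = 747 ; 2800 * 0.197 = 552 — total 1299
Group 2: 2900 * 0.957 = 2775
Group 3: 3000 * 0.951 = 2853
Group 4: 2800 * 0.932 = 2610
Group 5: 10600 * 0.966 = 10240
Group 6: 9300 * 0.939 + 6950 * 0.359 = 8733 + 2495 = 11228
Giving 1299 / 2775 / 2853 / 2610 / 10240 / 11228.
[period 2]
Births: 2775 * 0.249 = 691 ; 2853 * 0.197 = 562 — total 1253
Group 2: 1299 * 0.957 = 1243
Group 3: 2775 * 0.951 = 2639
Group 4: 2853 * 0.932 = 2659
Group 5: 2610 * 0.966 = 2521
Group 6: 10240 * 0.939 + 11228 * 0.359 = 9615 + 4031 = 13646
Giving 1253 / 1243 / 2639 / 2659 / 2521 / 13646.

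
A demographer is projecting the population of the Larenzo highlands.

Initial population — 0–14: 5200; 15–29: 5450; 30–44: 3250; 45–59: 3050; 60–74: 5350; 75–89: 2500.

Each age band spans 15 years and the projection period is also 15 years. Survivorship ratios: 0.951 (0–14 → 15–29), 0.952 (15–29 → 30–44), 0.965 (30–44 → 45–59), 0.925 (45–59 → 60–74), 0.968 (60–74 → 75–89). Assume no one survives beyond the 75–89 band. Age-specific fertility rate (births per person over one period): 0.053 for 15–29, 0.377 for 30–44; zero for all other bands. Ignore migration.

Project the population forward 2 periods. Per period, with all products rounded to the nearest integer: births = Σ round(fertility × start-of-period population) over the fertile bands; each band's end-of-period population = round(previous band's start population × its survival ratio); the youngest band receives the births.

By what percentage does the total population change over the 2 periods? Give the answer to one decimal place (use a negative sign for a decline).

-23.4

Let group 1 be 0–14 through group 6 = 75–89.
Period 1.
Births: 5450 × 0.053 = 289  |  3250 × 0.377 = 1225 → 1514
Group 2: 5200 × 0.951 = 4945
Group 3: 5450 × 0.952 = 5188
Group 4: 3250 × 0.965 = 3136
Group 5: 3050 × 0.925 = 2821
Group 6: 5350 × 0.968 = 5179
Giving 1514 / 4945 / 5188 / 3136 / 2821 / 5179.
Period 2.
Births: 4945 × 0.053 = 262  |  5188 × 0.377 = 1956 → 2218
Group 2: 1514 × 0.951 = 1440
Group 3: 4945 × 0.952 = 4708
Group 4: 5188 × 0.965 = 5006
Group 5: 3136 × 0.925 = 2901
Group 6: 2821 × 0.968 = 2731
Giving 2218 / 1440 / 4708 / 5006 / 2901 / 2731.
Total: 24800 → 19004; change = -5796; percentage change = -23.4%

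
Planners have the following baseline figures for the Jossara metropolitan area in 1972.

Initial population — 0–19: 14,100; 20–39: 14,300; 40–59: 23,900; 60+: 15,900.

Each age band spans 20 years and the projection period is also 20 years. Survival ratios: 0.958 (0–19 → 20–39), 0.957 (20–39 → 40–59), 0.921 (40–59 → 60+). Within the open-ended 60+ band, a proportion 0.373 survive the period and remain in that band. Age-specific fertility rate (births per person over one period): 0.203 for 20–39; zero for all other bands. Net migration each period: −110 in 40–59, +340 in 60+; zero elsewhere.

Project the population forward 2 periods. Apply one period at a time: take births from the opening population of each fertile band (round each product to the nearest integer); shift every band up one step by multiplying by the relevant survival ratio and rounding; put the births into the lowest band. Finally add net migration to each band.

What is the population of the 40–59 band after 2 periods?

— Period 1 —
Births: 14300 * 0.203 = 2903
20–39: 14100 * 0.958 = 13508
40–59: 14300 * 0.957 = 13685
60+: 23900 * 0.921 + 15900 * 0.373 = 22012 + 5931 = 27943
Net migration: 40–59 − 110 → 13575; 60+ + 340 → 28283
Giving 2903 / 13508 / 13575 / 28283.
— Period 2 —
Births: 13508 * 0.203 = 2742
20–39: 2903 * 0.958 = 2781
40–59: 13508 * 0.957 = 12927
60+: 13575 * 0.921 + 28283 * 0.373 = 12503 + 10550 = 23053
Net migration: 40–59 − 110 → 12817; 60+ + 340 → 23393
Giving 2742 / 2781 / 12817 / 23393.

12817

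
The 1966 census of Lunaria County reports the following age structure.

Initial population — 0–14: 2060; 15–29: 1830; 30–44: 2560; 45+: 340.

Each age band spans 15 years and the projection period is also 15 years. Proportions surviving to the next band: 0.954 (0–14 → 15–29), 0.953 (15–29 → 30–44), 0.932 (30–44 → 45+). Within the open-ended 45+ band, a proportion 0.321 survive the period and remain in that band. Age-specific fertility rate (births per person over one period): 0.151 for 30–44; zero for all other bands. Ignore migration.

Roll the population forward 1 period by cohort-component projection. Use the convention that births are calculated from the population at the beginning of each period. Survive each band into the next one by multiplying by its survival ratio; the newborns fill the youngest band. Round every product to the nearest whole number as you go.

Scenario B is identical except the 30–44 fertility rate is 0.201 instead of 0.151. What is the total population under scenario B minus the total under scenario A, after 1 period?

128

Let band 1 be 0–14 through band 4 = 45+.
— Period 1 —
Births: 2560 × 0.151 = 387
Band 2: 2060 × 0.954 = 1965
Band 3: 1830 × 0.953 = 1744
Band 4: 2560 × 0.932 + 340 × 0.321 = 2386 + 109 = 2495
→ [387, 1965, 1744, 2495]
Scenario A total after 1 period: 6591
Scenario B projection —
— Period 1 —
Births: 2560 × 0.201 = 515
Band 2: 2060 × 0.954 = 1965
Band 3: 1830 × 0.953 = 1744
Band 4: 2560 × 0.932 + 340 × 0.321 = 2386 + 109 = 2495
→ [515, 1965, 1744, 2495]
Scenario B total after 1 period: 6719
Difference B − A = 6719 − 6591 = 128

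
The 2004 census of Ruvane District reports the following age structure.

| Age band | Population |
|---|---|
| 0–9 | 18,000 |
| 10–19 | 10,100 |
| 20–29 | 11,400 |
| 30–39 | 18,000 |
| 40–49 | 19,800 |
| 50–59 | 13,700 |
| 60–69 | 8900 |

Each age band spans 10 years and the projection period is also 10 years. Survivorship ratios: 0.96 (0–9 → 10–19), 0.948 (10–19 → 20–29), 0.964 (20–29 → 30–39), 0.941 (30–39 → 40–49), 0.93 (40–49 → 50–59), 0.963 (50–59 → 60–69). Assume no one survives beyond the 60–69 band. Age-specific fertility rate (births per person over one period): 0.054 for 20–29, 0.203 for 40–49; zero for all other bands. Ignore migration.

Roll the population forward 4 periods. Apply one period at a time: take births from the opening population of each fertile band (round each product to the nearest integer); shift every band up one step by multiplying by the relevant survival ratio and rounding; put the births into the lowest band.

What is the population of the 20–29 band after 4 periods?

3600

Numbering the groups 1..7 from youngest to oldest:
— Period 1 —
Births: 11400 × 0.054 = 616  |  19800 × 0.203 = 4019 → total 4635
Group 2: 18000 × 0.96 = 17280
Group 3: 10100 × 0.948 = 9575
Group 4: 11400 × 0.964 = 10990
Group 5: 18000 × 0.941 = 16938
Group 6: 19800 × 0.93 = 18414
Group 7: 13700 × 0.963 = 13193
Giving 4635 / 17280 / 9575 / 10990 / 16938 / 18414 / 13193.
— Period 2 —
Births: 9575 × 0.054 = 517  |  16938 × 0.203 = 3438 → total 3955
Group 2: 4635 × 0.96 = 4450
Group 3: 17280 × 0.948 = 16381
Group 4: 9575 × 0.964 = 9230
Group 5: 10990 × 0.941 = 10342
Group 6: 16938 × 0.93 = 15752
Group 7: 18414 × 0.963 = 17733
Giving 3955 / 4450 / 16381 / 9230 / 10342 / 15752 / 17733.
— Period 3 —
Births: 16381 × 0.054 = 885  |  10342 × 0.203 = 2099 → total 2984
Group 2: 3955 × 0.96 = 3797
Group 3: 4450 × 0.948 = 4219
Group 4: 16381 × 0.964 = 15791
Group 5: 9230 × 0.941 = 8685
Group 6: 10342 × 0.93 = 9618
Group 7: 15752 × 0.963 = 15169
Giving 2984 / 3797 / 4219 / 15791 / 8685 / 9618 / 15169.
— Period 4 —
Births: 4219 × 0.054 = 228  |  8685 × 0.203 = 1763 → total 1991
Group 2: 2984 × 0.96 = 2865
Group 3: 3797 × 0.948 = 3600
Group 4: 4219 × 0.964 = 4067
Group 5: 15791 × 0.941 = 14859
Group 6: 8685 × 0.93 = 8077
Group 7: 9618 × 0.963 = 9262
Giving 1991 / 2865 / 3600 / 4067 / 14859 / 8077 / 9262.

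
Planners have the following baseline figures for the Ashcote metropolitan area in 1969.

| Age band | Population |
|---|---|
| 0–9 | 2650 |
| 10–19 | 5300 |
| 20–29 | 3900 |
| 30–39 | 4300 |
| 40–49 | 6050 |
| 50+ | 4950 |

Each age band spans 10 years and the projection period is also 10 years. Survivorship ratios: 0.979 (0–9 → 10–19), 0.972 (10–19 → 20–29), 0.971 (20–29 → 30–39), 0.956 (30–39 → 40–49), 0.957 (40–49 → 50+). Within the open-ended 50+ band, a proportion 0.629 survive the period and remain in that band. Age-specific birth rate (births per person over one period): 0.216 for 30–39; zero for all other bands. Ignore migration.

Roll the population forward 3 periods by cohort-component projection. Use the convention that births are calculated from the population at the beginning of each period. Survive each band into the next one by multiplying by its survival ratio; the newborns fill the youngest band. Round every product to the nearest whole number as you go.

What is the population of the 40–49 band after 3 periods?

Period 1.
Births: 4300 × 0.216 = 929
10–19: 2650 × 0.979 = 2594
20–29: 5300 × 0.972 = 5152
30–39: 3900 × 0.971 = 3787
40–49: 4300 × 0.956 = 4111
50+: 6050 × 0.957 + 4950 × 0.629 = 5790 + 3114 = 8904
→ [929, 2594, 5152, 3787, 4111, 8904]
Period 2.
Births: 3787 × 0.216 = 818
10–19: 929 × 0.979 = 909
20–29: 2594 × 0.972 = 2521
30–39: 5152 × 0.971 = 5003
40–49: 3787 × 0.956 = 3620
50+: 4111 × 0.957 + 8904 × 0.629 = 3934 + 5601 = 9535
→ [818, 909, 2521, 5003, 3620, 9535]
Period 3.
Births: 5003 × 0.216 = 1081
10–19: 818 × 0.979 = 801
20–29: 909 × 0.972 = 884
30–39: 2521 × 0.971 = 2448
40–49: 5003 × 0.956 = 4783
50+: 3620 × 0.957 + 9535 × 0.629 = 3464 + 5998 = 9462
→ [1081, 801, 884, 2448, 4783, 9462]

4783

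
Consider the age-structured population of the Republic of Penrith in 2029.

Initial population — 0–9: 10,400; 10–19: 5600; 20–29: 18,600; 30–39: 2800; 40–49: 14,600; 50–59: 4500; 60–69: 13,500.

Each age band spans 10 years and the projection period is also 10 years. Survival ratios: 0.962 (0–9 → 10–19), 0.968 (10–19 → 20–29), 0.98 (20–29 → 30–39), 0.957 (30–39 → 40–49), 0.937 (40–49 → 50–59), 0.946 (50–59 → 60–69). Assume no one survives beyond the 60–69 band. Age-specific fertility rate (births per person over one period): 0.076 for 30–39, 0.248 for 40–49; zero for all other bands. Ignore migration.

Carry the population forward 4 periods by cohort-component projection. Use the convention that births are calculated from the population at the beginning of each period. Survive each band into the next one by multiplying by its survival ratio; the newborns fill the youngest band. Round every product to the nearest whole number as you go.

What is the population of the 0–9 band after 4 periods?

1982

— Period 1 —
Births: 2800 * 0.076 = 213, 14600 * 0.248 = 3621 ⇒ total 3834
10–19: 10400 * 0.962 = 10005
20–29: 5600 * 0.968 = 5421
30–39: 18600 * 0.98 = 18228
40–49: 2800 * 0.957 = 2680
50–59: 14600 * 0.937 = 13680
60–69: 4500 * 0.946 = 4257
Population now: 0–9=3834, 10–19=10005, 20–29=5421, 30–39=18228, 40–49=2680, 50–59=13680, 60–69=4257
— Period 2 —
Births: 18228 * 0.076 = 1385, 2680 * 0.248 = 665 ⇒ total 2050
10–19: 3834 * 0.962 = 3688
20–29: 10005 * 0.968 = 9685
30–39: 5421 * 0.98 = 5313
40–49: 18228 * 0.957 = 17444
50–59: 2680 * 0.937 = 2511
60–69: 13680 * 0.946 = 12941
Population now: 0–9=2050, 10–19=3688, 20–29=9685, 30–39=5313, 40–49=17444, 50–59=2511, 60–69=12941
— Period 3 —
Births: 5313 * 0.076 = 404, 17444 * 0.248 = 4326 ⇒ total 4730
10–19: 2050 * 0.962 = 1972
20–29: 3688 * 0.968 = 3570
30–39: 9685 * 0.98 = 9491
40–49: 5313 * 0.957 = 5085
50–59: 17444 * 0.937 = 16345
60–69: 2511 * 0.946 = 2375
Population now: 0–9=4730, 10–19=1972, 20–29=3570, 30–39=9491, 40–49=5085, 50–59=16345, 60–69=2375
— Period 4 —
Births: 9491 * 0.076 = 721, 5085 * 0.248 = 1261 ⇒ total 1982
10–19: 4730 * 0.962 = 4550
20–29: 1972 * 0.968 = 1909
30–39: 3570 * 0.98 = 3499
40–49: 9491 * 0.957 = 9083
50–59: 5085 * 0.937 = 4765
60–69: 16345 * 0.946 = 15462
Population now: 0–9=1982, 10–19=4550, 20–29=1909, 30–39=3499, 40–49=9083, 50–59=4765, 60–69=15462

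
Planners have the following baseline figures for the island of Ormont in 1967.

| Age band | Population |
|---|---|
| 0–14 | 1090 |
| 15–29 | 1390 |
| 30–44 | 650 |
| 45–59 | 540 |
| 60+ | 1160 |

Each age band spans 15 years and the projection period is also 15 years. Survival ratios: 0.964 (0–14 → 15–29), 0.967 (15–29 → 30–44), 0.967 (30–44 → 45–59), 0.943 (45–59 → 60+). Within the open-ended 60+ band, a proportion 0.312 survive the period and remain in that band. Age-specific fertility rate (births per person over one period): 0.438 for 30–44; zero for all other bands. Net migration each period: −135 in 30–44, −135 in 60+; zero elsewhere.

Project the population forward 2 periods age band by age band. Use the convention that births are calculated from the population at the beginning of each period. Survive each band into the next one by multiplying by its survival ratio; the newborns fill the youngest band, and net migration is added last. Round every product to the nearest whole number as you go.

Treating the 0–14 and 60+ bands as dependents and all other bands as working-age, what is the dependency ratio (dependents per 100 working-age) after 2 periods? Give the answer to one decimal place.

Numbering the groups 1..5 from youngest to oldest:
— Period 1 —
Births: 650 * 0.438 = 285
Group 2: 1090 * 0.964 = 1051
Group 3: 1390 * 0.967 = 1344
Group 4: 650 * 0.967 = 629
Group 5: 540 * 0.943 + 1160 * 0.312 = 509 + 362 = 871
Net migration: Group 3 − 135 → 1209; Group 5 − 135 → 736
End of period: [285, 1051, 1209, 629, 736]
— Period 2 —
Births: 1209 * 0.438 = 530
Group 2: 285 * 0.964 = 275
Group 3: 1051 * 0.967 = 1016
Group 4: 1209 * 0.967 = 1169
Group 5: 629 * 0.943 + 736 * 0.312 = 593 + 230 = 823
Net migration: Group 3 − 135 → 881; Group 5 − 135 → 688
End of period: [530, 275, 881, 1169, 688]
Dependents (band 0–14 + band 60+) = 530 + 688 = 1218; working-age = 2325; ratio = 1218/2325 × 100 = 52.4

52.4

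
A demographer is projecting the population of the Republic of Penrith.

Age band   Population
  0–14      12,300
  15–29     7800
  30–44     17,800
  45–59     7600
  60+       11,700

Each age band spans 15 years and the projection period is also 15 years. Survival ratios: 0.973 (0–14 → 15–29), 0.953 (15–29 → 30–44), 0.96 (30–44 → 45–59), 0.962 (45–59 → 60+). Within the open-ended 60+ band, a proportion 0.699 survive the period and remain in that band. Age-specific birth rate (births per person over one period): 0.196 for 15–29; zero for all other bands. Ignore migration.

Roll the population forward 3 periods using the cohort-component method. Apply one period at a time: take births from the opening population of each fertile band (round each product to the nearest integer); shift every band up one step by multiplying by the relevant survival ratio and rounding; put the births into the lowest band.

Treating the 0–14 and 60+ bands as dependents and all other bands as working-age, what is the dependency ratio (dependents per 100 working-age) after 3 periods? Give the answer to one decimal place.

178.9

Period 1:
Births: 7800 × 0.196 = 1529
15–29: 12300 × 0.973 = 11968
30–44: 7800 × 0.953 = 7433
45–59: 17800 × 0.96 = 17088
60+: 7600 × 0.962 + 11700 × 0.699 = 7311 + 8178 = 15489
End of period: [1529, 11968, 7433, 17088, 15489]
Period 2:
Births: 11968 × 0.196 = 2346
15–29: 1529 × 0.973 = 1488
30–44: 11968 × 0.953 = 11406
45–59: 7433 × 0.96 = 7136
60+: 17088 × 0.962 + 15489 × 0.699 = 16439 + 10827 = 27266
End of period: [2346, 1488, 11406, 7136, 27266]
Period 3:
Births: 1488 × 0.196 = 292
15–29: 2346 × 0.973 = 2283
30–44: 1488 × 0.953 = 1418
45–59: 11406 × 0.96 = 10950
60+: 7136 × 0.962 + 27266 × 0.699 = 6865 + 19059 = 25924
End of period: [292, 2283, 1418, 10950, 25924]
Dependents (band 0–14 + band 60+) = 292 + 25924 = 26216; working-age = 14651; ratio = 26216/14651 × 100 = 178.9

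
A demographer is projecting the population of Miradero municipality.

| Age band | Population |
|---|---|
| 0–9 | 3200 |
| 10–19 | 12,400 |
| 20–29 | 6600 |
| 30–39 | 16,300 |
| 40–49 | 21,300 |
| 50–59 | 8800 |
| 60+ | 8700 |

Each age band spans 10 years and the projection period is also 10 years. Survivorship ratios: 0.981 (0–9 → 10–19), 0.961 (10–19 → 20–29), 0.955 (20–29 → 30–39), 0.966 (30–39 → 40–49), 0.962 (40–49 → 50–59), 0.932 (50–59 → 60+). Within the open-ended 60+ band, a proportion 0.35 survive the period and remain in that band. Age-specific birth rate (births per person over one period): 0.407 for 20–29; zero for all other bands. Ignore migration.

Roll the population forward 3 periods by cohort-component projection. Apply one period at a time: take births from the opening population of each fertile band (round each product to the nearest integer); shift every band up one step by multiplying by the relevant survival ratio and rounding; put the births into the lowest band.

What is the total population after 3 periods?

50430

After projecting period 1:
Births: 6600 * 0.407 = 2686
10–19: 3200 * 0.981 = 3139
20–29: 12400 * 0.961 = 11916
30–39: 6600 * 0.955 = 6303
40–49: 16300 * 0.966 = 15746
50–59: 21300 * 0.962 = 20491
60+: 8800 * 0.932 + 8700 * 0.35 = 8202 + 3045 = 11247
Population now: 0–9=2686, 10–19=3139, 20–29=11916, 30–39=6303, 40–49=15746, 50–59=20491, 60+=11247
After projecting period 2:
Births: 11916 * 0.407 = 4850
10–19: 2686 * 0.981 = 2635
20–29: 3139 * 0.961 = 3017
30–39: 11916 * 0.955 = 11380
40–49: 6303 * 0.966 = 6089
50–59: 15746 * 0.962 = 15148
60+: 20491 * 0.932 + 11247 * 0.35 = 19098 + 3936 = 23034
Population now: 0–9=4850, 10–19=2635, 20–29=3017, 30–39=11380, 40–49=6089, 50–59=15148, 60+=23034
After projecting period 3:
Births: 3017 * 0.407 = 1228
10–19: 4850 * 0.981 = 4758
20–29: 2635 * 0.961 = 2532
30–39: 3017 * 0.955 = 2881
40–49: 11380 * 0.966 = 10993
50–59: 6089 * 0.962 = 5858
60+: 15148 * 0.932 + 23034 * 0.35 = 14118 + 8062 = 22180
Population now: 0–9=1228, 10–19=4758, 20–29=2532, 30–39=2881, 40–49=10993, 50–59=5858, 60+=22180
Total after period 3: 1228 + 4758 + 2532 + 2881 + 10993 + 5858 + 22180 = 50430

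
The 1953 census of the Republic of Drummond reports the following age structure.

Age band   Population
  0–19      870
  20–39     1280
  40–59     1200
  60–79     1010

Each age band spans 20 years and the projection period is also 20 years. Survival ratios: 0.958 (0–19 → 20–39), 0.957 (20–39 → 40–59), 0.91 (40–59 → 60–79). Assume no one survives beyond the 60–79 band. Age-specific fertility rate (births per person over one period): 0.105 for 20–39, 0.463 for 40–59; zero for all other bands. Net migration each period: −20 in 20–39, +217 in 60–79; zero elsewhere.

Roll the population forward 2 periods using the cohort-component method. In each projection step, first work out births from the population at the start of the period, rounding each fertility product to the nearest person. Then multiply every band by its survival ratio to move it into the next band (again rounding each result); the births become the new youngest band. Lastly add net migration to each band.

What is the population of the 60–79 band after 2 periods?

1332

(Groups numbered youngest = 1 to oldest = 4.)
[period 1]
Births: 1280 * 0.105 = 134  |  1200 * 0.463 = 556 ⇒ total 690
Group 2: 870 * 0.958 = 833
Group 3: 1280 * 0.957 = 1225
Group 4: 1200 * 0.91 = 1092
Net migration: Group 2 − 20 → 813; Group 4 + 217 → 1309
→ [690, 813, 1225, 1309]
[period 2]
Births: 813 * 0.105 = 85  |  1225 * 0.463 = 567 ⇒ total 652
Group 2: 690 * 0.958 = 661
Group 3: 813 * 0.957 = 778
Group 4: 1225 * 0.91 = 1115
Net migration: Group 2 − 20 → 641; Group 4 + 217 → 1332
→ [652, 641, 778, 1332]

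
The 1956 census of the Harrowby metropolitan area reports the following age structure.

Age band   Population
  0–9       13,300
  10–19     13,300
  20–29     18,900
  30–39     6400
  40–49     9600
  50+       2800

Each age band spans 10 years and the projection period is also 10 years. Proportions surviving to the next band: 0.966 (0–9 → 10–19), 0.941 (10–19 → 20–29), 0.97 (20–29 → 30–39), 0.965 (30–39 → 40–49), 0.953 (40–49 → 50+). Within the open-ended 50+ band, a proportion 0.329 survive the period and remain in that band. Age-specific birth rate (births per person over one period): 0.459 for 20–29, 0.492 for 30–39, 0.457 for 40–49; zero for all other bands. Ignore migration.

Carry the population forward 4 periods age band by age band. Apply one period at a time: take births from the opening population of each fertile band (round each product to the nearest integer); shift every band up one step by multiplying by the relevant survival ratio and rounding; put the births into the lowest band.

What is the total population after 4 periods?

Period 1.
Births: 18900 × 0.459 = 8675, 6400 × 0.492 = 3149, 9600 × 0.457 = 4387 → 16211
10–19: 13300 × 0.966 = 12848
20–29: 13300 × 0.941 = 12515
30–39: 18900 × 0.97 = 18333
40–49: 6400 × 0.965 = 6176
50+: 9600 × 0.953 + 2800 × 0.329 = 9149 + 921 = 10070
→ [16211, 12848, 12515, 18333, 6176, 10070]
Period 2.
Births: 12515 × 0.459 = 5744, 18333 × 0.492 = 9020, 6176 × 0.457 = 2822 → 17586
10–19: 16211 × 0.966 = 15660
20–29: 12848 × 0.941 = 12090
30–39: 12515 × 0.97 = 12140
40–49: 18333 × 0.965 = 17691
50+: 6176 × 0.953 + 10070 × 0.329 = 5886 + 3313 = 9199
→ [17586, 15660, 12090, 12140, 17691, 9199]
Period 3.
Births: 12090 × 0.459 = 5549, 12140 × 0.492 = 5973, 17691 × 0.457 = 8085 → 19607
10–19: 17586 × 0.966 = 16988
20–29: 15660 × 0.941 = 14736
30–39: 12090 × 0.97 = 11727
40–49: 12140 × 0.965 = 11715
50+: 17691 × 0.953 + 9199 × 0.329 = 16860 + 3026 = 19886
→ [19607, 16988, 14736, 11727, 11715, 19886]
Period 4.
Births: 14736 × 0.459 = 6764, 11727 × 0.492 = 5770, 11715 × 0.457 = 5354 → 17888
10–19: 19607 × 0.966 = 18940
20–29: 16988 × 0.941 = 15986
30–39: 14736 × 0.97 = 14294
40–49: 11727 × 0.965 = 11317
50+: 11715 × 0.953 + 19886 × 0.329 = 11164 + 6542 = 17706
→ [17888, 18940, 15986, 14294, 11317, 17706]
Total after period 4: 17888 + 18940 + 15986 + 14294 + 11317 + 17706 = 96131

96131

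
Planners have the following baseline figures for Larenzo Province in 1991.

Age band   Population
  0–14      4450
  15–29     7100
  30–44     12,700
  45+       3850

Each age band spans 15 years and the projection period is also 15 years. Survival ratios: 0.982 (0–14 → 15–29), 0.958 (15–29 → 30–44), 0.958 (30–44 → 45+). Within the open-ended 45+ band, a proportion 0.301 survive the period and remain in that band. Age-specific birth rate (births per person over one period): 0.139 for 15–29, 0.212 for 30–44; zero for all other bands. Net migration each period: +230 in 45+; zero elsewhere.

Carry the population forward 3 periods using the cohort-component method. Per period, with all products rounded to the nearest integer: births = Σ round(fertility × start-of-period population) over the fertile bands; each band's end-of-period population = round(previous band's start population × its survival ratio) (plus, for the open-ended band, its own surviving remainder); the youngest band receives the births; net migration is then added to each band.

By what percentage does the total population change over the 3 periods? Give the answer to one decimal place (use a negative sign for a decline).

-48.9

[period 1]
Births: 7100 × 0.139 = 987 ; 12700 × 0.212 = 2692 — total 3679
15–29: 4450 × 0.982 = 4370
30–44: 7100 × 0.958 = 6802
45+: 12700 × 0.958 + 3850 × 0.301 = 12167 + 1159 = 13326
Net migration: 45+ + 230 → 13556
→ [3679, 4370, 6802, 13556]
[period 2]
Births: 4370 × 0.139 = 607 ; 6802 × 0.212 = 1442 — total 2049
15–29: 3679 × 0.982 = 3613
30–44: 4370 × 0.958 = 4186
45+: 6802 × 0.958 + 13556 × 0.301 = 6516 + 4080 = 10596
Net migration: 45+ + 230 → 10826
→ [2049, 3613, 4186, 10826]
[period 3]
Births: 3613 × 0.139 = 502 ; 4186 × 0.212 = 887 — total 1389
15–29: 2049 × 0.982 = 2012
30–44: 3613 × 0.958 = 3461
45+: 4186 × 0.958 + 10826 × 0.301 = 4010 + 3259 = 7269
Net migration: 45+ + 230 → 7499
→ [1389, 2012, 3461, 7499]
Total: 28100 → 14361; change = -13739; percentage change = -48.9%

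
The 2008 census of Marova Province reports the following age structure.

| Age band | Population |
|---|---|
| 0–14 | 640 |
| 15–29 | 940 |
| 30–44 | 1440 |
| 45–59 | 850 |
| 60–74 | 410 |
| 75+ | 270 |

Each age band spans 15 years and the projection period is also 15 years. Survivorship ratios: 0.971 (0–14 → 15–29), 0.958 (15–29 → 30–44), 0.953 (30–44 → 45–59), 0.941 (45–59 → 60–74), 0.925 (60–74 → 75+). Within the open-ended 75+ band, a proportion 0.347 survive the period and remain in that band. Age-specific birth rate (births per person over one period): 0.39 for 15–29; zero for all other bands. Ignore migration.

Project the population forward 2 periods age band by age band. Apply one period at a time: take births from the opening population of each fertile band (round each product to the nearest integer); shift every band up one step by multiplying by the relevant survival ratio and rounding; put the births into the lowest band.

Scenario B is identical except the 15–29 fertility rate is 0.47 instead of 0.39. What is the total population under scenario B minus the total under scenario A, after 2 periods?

Let group 1 be 0–14 through group 6 = 75+.
After projecting period 1:
Births: 940 * 0.39 = 367
Group 2: 640 * 0.971 = 621
Group 3: 940 * 0.958 = 901
Group 4: 1440 * 0.953 = 1372
Group 5: 850 * 0.941 = 800
Group 6: 410 * 0.925 + 270 * 0.347 = 379 + 94 = 473
→ [367, 621, 901, 1372, 800, 473]
After projecting period 2:
Births: 621 * 0.39 = 242
Group 2: 367 * 0.971 = 356
Group 3: 621 * 0.958 = 595
Group 4: 901 * 0.953 = 859
Group 5: 1372 * 0.941 = 1291
Group 6: 800 * 0.925 + 473 * 0.347 = 740 + 164 = 904
→ [242, 356, 595, 859, 1291, 904]
Scenario A total after 2 periods: 4247
Scenario B projection —
After projecting period 1:
Births: 940 * 0.47 = 442
Group 2: 640 * 0.971 = 621
Group 3: 940 * 0.958 = 901
Group 4: 1440 * 0.953 = 1372
Group 5: 850 * 0.941 = 800
Group 6: 410 * 0.925 + 270 * 0.347 = 379 + 94 = 473
→ [442, 621, 901, 1372, 800, 473]
After projecting period 2:
Births: 621 * 0.47 = 292
Group 2: 442 * 0.971 = 429
Group 3: 621 * 0.958 = 595
Group 4: 901 * 0.953 = 859
Group 5: 1372 * 0.941 = 1291
Group 6: 800 * 0.925 + 473 * 0.347 = 740 + 164 = 904
→ [292, 429, 595, 859, 1291, 904]
Scenario B total after 2 periods: 4370
Difference B − A = 4370 − 4247 = 123

123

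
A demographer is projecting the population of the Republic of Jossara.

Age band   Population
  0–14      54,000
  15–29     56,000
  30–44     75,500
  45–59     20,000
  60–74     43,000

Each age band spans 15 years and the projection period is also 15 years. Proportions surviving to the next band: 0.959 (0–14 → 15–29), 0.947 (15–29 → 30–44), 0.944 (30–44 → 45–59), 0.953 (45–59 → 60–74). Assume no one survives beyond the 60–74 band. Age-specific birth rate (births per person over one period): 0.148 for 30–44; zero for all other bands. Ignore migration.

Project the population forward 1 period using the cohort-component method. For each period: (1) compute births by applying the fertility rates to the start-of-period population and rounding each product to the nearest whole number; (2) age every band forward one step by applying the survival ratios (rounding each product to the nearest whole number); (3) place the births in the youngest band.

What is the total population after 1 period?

Period 1:
Births: 75500 * 0.148 = 11174
15–29: 54000 * 0.959 = 51786
30–44: 56000 * 0.947 = 53032
45–59: 75500 * 0.944 = 71272
60–74: 20000 * 0.953 = 19060
Giving 11174 / 51786 / 53032 / 71272 / 19060.
Total after period 1: 11174 + 51786 + 53032 + 71272 + 19060 = 206324

206324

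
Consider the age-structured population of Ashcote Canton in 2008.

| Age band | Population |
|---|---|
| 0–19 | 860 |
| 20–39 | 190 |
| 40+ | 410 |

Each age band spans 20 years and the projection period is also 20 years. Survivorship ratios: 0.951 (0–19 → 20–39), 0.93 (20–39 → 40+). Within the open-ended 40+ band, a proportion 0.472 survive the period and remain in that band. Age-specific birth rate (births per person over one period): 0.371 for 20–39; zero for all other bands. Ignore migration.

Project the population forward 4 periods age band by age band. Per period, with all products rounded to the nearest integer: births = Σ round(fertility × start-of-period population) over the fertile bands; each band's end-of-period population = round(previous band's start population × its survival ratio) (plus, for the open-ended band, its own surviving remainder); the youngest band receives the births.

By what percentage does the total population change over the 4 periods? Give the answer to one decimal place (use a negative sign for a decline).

-56.4

After projecting period 1:
Births: 190 × 0.371 = 70
20–39: 860 × 0.951 = 818
40+: 190 × 0.93 + 410 × 0.472 = 177 + 194 = 371
End of period: [70, 818, 371]
After projecting period 2:
Births: 818 × 0.371 = 303
20–39: 70 × 0.951 = 67
40+: 818 × 0.93 + 371 × 0.472 = 761 + 175 = 936
End of period: [303, 67, 936]
After projecting period 3:
Births: 67 × 0.371 = 25
20–39: 303 × 0.951 = 288
40+: 67 × 0.93 + 936 × 0.472 = 62 + 442 = 504
End of period: [25, 288, 504]
After projecting period 4:
Births: 288 × 0.371 = 107
20–39: 25 × 0.951 = 24
40+: 288 × 0.93 + 504 × 0.472 = 268 + 238 = 506
End of period: [107, 24, 506]
Total: 1460 → 637; change = -823; percentage change = -56.4%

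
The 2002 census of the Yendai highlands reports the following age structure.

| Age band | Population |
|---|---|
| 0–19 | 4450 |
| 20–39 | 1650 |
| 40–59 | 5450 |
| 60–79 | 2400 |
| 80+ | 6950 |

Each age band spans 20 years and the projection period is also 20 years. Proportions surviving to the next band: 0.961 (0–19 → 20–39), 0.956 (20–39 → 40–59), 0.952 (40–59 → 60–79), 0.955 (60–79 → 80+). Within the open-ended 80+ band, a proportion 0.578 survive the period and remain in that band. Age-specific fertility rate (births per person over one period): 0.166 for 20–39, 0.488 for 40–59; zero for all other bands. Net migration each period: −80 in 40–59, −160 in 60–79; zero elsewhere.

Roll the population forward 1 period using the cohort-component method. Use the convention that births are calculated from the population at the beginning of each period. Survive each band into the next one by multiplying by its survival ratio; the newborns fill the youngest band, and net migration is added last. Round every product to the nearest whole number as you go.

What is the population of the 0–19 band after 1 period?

Let band 1 be 0–19 through band 5 = 80+.
After projecting period 1:
Births: 1650 × 0.166 = 274, 5450 × 0.488 = 2660 — total 2934
Band 2: 4450 × 0.961 = 4276
Band 3: 1650 × 0.956 = 1577
Band 4: 5450 × 0.952 = 5188
Band 5: 2400 × 0.955 + 6950 × 0.578 = 2292 + 4017 = 6309
Net migration: Band 3 − 80 → 1497; Band 4 − 160 → 5028
End of period: [2934, 4276, 1497, 5028, 6309]

2934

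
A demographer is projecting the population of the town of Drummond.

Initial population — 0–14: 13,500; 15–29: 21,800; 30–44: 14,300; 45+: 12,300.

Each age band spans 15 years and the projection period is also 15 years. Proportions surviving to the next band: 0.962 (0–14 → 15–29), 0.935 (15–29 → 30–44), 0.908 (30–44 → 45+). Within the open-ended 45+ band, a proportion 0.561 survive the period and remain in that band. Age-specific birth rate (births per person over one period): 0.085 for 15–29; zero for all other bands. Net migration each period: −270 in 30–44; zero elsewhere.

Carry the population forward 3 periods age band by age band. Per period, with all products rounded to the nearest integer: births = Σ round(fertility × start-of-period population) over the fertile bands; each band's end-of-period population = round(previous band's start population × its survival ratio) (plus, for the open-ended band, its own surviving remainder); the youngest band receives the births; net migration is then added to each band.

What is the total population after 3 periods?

29895

— Period 1 —
Births: 21800 × 0.085 = 1853
15–29: 13500 × 0.962 = 12987
30–44: 21800 × 0.935 = 20383
45+: 14300 × 0.908 + 12300 × 0.561 = 12984 + 6900 = 19884
Net migration: 30–44 − 270 → 20113
→ [1853, 12987, 20113, 19884]
— Period 2 —
Births: 12987 × 0.085 = 1104
15–29: 1853 × 0.962 = 1783
30–44: 12987 × 0.935 = 12143
45+: 20113 × 0.908 + 19884 × 0.561 = 18263 + 11155 = 29418
Net migration: 30–44 − 270 → 11873
→ [1104, 1783, 11873, 29418]
— Period 3 —
Births: 1783 × 0.085 = 152
15–29: 1104 × 0.962 = 1062
30–44: 1783 × 0.935 = 1667
45+: 11873 × 0.908 + 29418 × 0.561 = 10781 + 16503 = 27284
Net migration: 30–44 − 270 → 1397
→ [152, 1062, 1397, 27284]
Total after period 3: 152 + 1062 + 1397 + 27284 = 29895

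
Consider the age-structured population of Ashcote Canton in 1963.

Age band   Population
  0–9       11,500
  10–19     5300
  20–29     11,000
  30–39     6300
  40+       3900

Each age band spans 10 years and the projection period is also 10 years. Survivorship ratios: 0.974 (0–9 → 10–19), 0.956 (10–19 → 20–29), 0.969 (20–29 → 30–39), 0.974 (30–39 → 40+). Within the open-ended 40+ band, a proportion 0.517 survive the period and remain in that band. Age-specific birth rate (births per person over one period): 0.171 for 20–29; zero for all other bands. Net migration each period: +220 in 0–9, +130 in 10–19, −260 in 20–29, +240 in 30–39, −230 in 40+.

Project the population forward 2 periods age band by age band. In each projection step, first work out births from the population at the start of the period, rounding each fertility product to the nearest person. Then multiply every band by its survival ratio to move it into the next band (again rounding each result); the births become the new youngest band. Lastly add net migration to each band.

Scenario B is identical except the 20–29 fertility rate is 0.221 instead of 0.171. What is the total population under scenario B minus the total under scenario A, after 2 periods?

(Bands numbered youngest = 1 to oldest = 5.)
Period 1:
Births: 11000 × 0.171 = 1881
Band 2: 11500 × 0.974 = 11201
Band 3: 5300 × 0.956 = 5067
Band 4: 11000 × 0.969 = 10659
Band 5: 6300 × 0.974 + 3900 × 0.517 = 6136 + 2016 = 8152
Net migration: Band 1 + 220 → 2101; Band 2 + 130 → 11331; Band 3 − 260 → 4807; Band 4 + 240 → 10899; Band 5 − 230 → 7922
→ [2101, 11331, 4807, 10899, 7922]
Period 2:
Births: 4807 × 0.171 = 822
Band 2: 2101 × 0.974 = 2046
Band 3: 11331 × 0.956 = 10832
Band 4: 4807 × 0.969 = 4658
Band 5: 10899 × 0.974 + 7922 × 0.517 = 10616 + 4096 = 14712
Net migration: Band 1 + 220 → 1042; Band 2 + 130 → 2176; Band 3 − 260 → 10572; Band 4 + 240 → 4898; Band 5 − 230 → 14482
→ [1042, 2176, 10572, 4898, 14482]
Scenario A total after 2 periods: 33170
Scenario B projection —
Period 1:
Births: 11000 × 0.221 = 2431
Band 2: 11500 × 0.974 = 11201
Band 3: 5300 × 0.956 = 5067
Band 4: 11000 × 0.969 = 10659
Band 5: 6300 × 0.974 + 3900 × 0.517 = 6136 + 2016 = 8152
Net migration: Band 1 + 220 → 2651; Band 2 + 130 → 11331; Band 3 − 260 → 4807; Band 4 + 240 → 10899; Band 5 − 230 → 7922
→ [2651, 11331, 4807, 10899, 7922]
Period 2:
Births: 4807 × 0.221 = 1062
Band 2: 2651 × 0.974 = 2582
Band 3: 11331 × 0.956 = 10832
Band 4: 4807 × 0.969 = 4658
Band 5: 10899 × 0.974 + 7922 × 0.517 = 10616 + 4096 = 14712
Net migration: Band 1 + 220 → 1282; Band 2 + 130 → 2712; Band 3 − 260 → 10572; Band 4 + 240 → 4898; Band 5 − 230 → 14482
→ [1282, 2712, 10572, 4898, 14482]
Scenario B total after 2 periods: 33946
Difference B − A = 33946 − 33170 = 776

776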